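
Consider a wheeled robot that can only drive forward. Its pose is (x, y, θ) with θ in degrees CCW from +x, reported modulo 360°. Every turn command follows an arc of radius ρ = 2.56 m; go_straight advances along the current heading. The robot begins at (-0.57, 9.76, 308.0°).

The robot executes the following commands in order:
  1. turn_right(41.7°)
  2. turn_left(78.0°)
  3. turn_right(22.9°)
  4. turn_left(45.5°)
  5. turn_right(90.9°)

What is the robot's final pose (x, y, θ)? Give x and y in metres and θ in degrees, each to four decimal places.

(7.4919, 2.1106, 276.0000°)

set_pose: (x, y, θ) = (-0.5700, 9.7600, 308.0000°), ρ = 2.56
turn_right(41.7°): centre at ρ to the right, rotate −41.7° → (-0.0326, 8.0187, 266.3000°)
turn_left(78.0°): centre at ρ to the left, rotate +78.0° → (1.8293, 5.3890, 344.3000°)
turn_right(22.9°): centre at ρ to the right, rotate −22.9° → (2.7337, 4.9252, 321.4000°)
turn_left(45.5°): centre at ρ to the left, rotate +45.5° → (4.6384, 4.3844, 366.9000° ≡ 6.9000°)
turn_right(90.9°): centre at ρ to the right, rotate −90.9° → (7.4919, 2.1106, -84.0000° ≡ 276.0000°)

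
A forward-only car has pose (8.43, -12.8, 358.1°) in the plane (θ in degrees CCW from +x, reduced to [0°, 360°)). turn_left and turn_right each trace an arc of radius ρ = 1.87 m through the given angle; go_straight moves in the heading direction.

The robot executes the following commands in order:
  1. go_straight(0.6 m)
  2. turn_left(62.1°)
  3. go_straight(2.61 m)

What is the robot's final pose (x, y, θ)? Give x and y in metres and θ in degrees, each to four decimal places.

set_pose: (x, y, θ) = (8.4300, -12.8000, 358.1000°), ρ = 1.87
go_straight(0.6): x += 0.6·cos θ, y += 0.6·sin θ → (9.0297, -12.8199, 358.1000°)
turn_left(62.1°): centre at ρ to the left, rotate +62.1° → (10.7144, -11.8803, 420.2000° ≡ 60.2000°)
go_straight(2.61): x += 2.61·cos θ, y += 2.61·sin θ → (12.0115, -9.6154, 60.2000°)

(12.0115, -9.6154, 60.2000°)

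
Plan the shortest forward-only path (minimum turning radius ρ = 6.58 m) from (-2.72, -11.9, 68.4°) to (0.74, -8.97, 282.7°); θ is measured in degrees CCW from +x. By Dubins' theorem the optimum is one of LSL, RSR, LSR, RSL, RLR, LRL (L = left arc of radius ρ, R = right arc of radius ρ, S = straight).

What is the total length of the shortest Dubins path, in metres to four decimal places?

47.9461 m

Let ψ = atan2(Δy, Δx) = atan2(2.93, 3.46) = 40.2586° be the start→goal bearing.
Normalize: d = |goal − start| / ρ = 4.533928/6.58 = 0.689047, α = (θ_start − ψ) mod 360° = 28.1414° = 0.491160 rad, β = (θ_goal − ψ) mod 360° = 242.4414° = 4.231400 rad.
Common terms: sin α = 0.471649, cos α = 0.881786, sin β = -0.886538, cos β = -0.462656, cos(α−β) = -0.826098, d² = 0.474785. Work in radians in the unit-radius frame; every candidate has L = ρ·(t + p + q).
LSL: p² = 2 + d² − 2cos(α−β) + 2d(sin α − sin β) = 5.998690; p = √p² = 2.449222; φ = atan2(cos β − cos α, d + sin α − sin β) = -0.581079 rad; t = (φ − α) mod 2π = 5.210947 rad, q = (β − φ) mod 2π = 4.812479 rad → L = 6.58·(5.210947 + 2.449222 + 4.812479) = 6.58·12.472648 = 82.070026 m
RSR: p² = 2 + d² − 2cos(α−β) + 2d(sin β − sin α) = 2.255274; p = √p² = 1.501757; φ = atan2(cos α − cos β, d − sin α + sin β) = 2.032609 rad; t = (α − φ) mod 2π = 4.741736 rad, q = (φ − β) mod 2π = 4.084394 rad → L = 6.58·(4.741736 + 1.501757 + 4.084394) = 6.58·10.327887 = 67.957496 m
LSR: p² = d² − 2 + 2cos(α−β) + 2d(sin α + sin β) = -3.749167 < 0 → infeasible
RSL: p² = d² − 2 + 2cos(α−β) − 2d(sin α + sin β) = -2.605655 < 0 → infeasible
RLR: c = (6 − d² + 2cos(α−β) + 2d(sin α − sin β))/8 = 0.718091; p = 2π − arccos c = 5.513444 rad; φ = atan2(cos α − cos β, d − sin α + sin β) = 2.032609 rad; t = (α − φ + p/2) mod 2π = 1.215273 rad, q = (α − β − t + p) mod 2π = 0.557931 rad → L = 6.58·(1.215273 + 5.513444 + 0.557931) = 6.58·7.286648 = 47.946141 m
LRL: c = (6 − d² + 2cos(α−β) − 2d(sin α − sin β))/8 = 0.250164; p = 2π − arccos c = 4.965238 rad; φ = atan2(cos β − cos α, d + sin α − sin β) = -0.581079 rad; t = (φ − α + p/2) mod 2π = 1.410380 rad, q = (β − α − t + p) mod 2π = 1.011913 rad → L = 6.58·(1.410380 + 4.965238 + 1.011913) = 6.58·7.387532 = 48.609960 m
Shortest: RLR with L = 47.946141 m ≈ 47.9461 m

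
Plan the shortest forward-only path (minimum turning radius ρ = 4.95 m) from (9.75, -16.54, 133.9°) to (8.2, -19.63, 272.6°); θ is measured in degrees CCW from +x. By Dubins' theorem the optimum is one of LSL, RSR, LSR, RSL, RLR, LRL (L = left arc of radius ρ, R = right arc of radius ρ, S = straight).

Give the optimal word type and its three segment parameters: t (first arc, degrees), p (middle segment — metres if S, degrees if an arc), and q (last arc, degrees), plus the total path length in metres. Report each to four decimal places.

LRL: t = 30.0990°, p = 318.6874°, q = 67.2884°, L = 35.9463 m

Let ψ = atan2(Δy, Δx) = atan2(-3.09, -1.55) = -116.6392° be the start→goal bearing.
Normalize: d = |goal − start| / ρ = 3.456964/4.95 = 0.698377, α = (θ_start − ψ) mod 360° = 250.5392° = 4.372733 rad, β = (θ_goal − ψ) mod 360° = 29.2392° = 0.510320 rad.
Common terms: sin α = -0.942869, cos α = -0.333162, sin β = 0.488456, cos β = 0.872588, cos(α−β) = -0.751264, d² = 0.487730. Work in radians in the unit-radius frame; every candidate has L = ρ·(t + p + q).
LSL: p² = 2 + d² − 2cos(α−β) + 2d(sin α − sin β) = 1.991049; p = √p² = 1.411045; φ = atan2(cos β − cos α, d + sin α − sin β) = 2.116988 rad; t = (φ − α) mod 2π = 4.027440 rad, q = (β − φ) mod 2π = 4.676517 rad → L = 4.95·(4.027440 + 1.411045 + 4.676517) = 4.95·10.115002 = 50.069262 m
RSR: p² = 2 + d² − 2cos(α−β) + 2d(sin β − sin α) = 5.989467; p = √p² = 2.447339; φ = atan2(cos α − cos β, d − sin α + sin β) = -0.515165 rad; t = (α − φ) mod 2π = 4.887898 rad, q = (φ − β) mod 2π = 5.257701 rad → L = 4.95·(4.887898 + 2.447339 + 5.257701) = 4.95·12.592938 = 62.335042 m
LSR: p² = d² − 2 + 2cos(α−β) + 2d(sin α + sin β) = -3.649501 < 0 → infeasible
RSL: p² = d² − 2 + 2cos(α−β) − 2d(sin α + sin β) = -2.380095 < 0 → infeasible
RLR: c = (6 − d² + 2cos(α−β) + 2d(sin α − sin β))/8 = 0.251317; p = 2π − arccos c = 4.966429 rad; φ = atan2(cos α − cos β, d − sin α + sin β) = -0.515165 rad; t = (α − φ + p/2) mod 2π = 1.087928 rad, q = (α − β − t + p) mod 2π = 1.457730 rad → L = 4.95·(1.087928 + 4.966429 + 1.457730) = 4.95·7.512087 = 37.184830 m
LRL: c = (6 − d² + 2cos(α−β) − 2d(sin α − sin β))/8 = 0.751119; p = 2π − arccos c = 5.562144 rad; φ = atan2(cos β − cos α, d + sin α − sin β) = 2.116988 rad; t = (φ − α + p/2) mod 2π = 0.525327 rad, q = (β − α − t + p) mod 2π = 1.174404 rad → L = 4.95·(0.525327 + 5.562144 + 1.174404) = 4.95·7.261875 = 35.946280 m
Shortest: LRL with L = 35.946280 m ≈ 35.9463 m
Convert LRL to answer units (arcs ×180/π): t = 0.525327·180/π = 30.0990°, p = 5.562144·180/π = 318.6874°, q = 1.174404·180/π = 67.2884°, L = 35.9463 m.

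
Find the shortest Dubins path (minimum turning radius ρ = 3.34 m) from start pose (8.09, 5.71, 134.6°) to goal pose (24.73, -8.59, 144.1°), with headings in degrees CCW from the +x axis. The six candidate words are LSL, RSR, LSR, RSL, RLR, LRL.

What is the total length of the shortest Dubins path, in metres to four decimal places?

41.8193 m

Let ψ = atan2(Δy, Δx) = atan2(-14.30, 16.64) = -40.6749° be the start→goal bearing.
Normalize: d = |goal − start| / ρ = 21.940365/3.34 = 6.568971, α = (θ_start − ψ) mod 360° = 175.2749° = 3.059125 rad, β = (θ_goal − ψ) mod 360° = 184.7749° = 3.224931 rad.
Common terms: sin α = 0.082374, cos α = -0.996601, sin β = -0.083242, cos β = -0.996529, cos(α−β) = 0.986286, d² = 43.151386. Work in radians in the unit-radius frame; every candidate has L = ρ·(t + p + q).
LSL: p² = 2 + d² − 2cos(α−β) + 2d(sin α − sin β) = 45.354673; p = √p² = 6.734588; φ = atan2(cos β − cos α, d + sin α − sin β) = 0.000011 rad; t = (φ − α) mod 2π = 3.224071 rad, q = (β − φ) mod 2π = 3.224920 rad → L = 3.34·(3.224071 + 6.734588 + 3.224920) = 3.34·13.183579 = 44.033155 m
RSR: p² = 2 + d² − 2cos(α−β) + 2d(sin β − sin α) = 41.002956; p = √p² = 6.403355; φ = atan2(cos α − cos β, d − sin α + sin β) = -0.000011 rad; t = (α − φ) mod 2π = 3.059136 rad, q = (φ − β) mod 2π = 3.058243 rad → L = 3.34·(3.059136 + 6.403355 + 3.058243) = 3.34·12.520734 = 41.819252 m
LSR: p² = d² − 2 + 2cos(α−β) + 2d(sin α + sin β) = 43.112559; p = √p² = 6.566015; φ = atan2(−cos α − cos β, d + sin α + sin β) − atan2(−2, p) = 0.590295 rad; t = (φ − α) mod 2π = 3.814355 rad, q = (φ − β) mod 2π = 3.648549 rad → L = 3.34·(3.814355 + 6.566015 + 3.648549) = 3.34·14.028920 = 46.856593 m
RSL: p² = d² − 2 + 2cos(α−β) − 2d(sin α + sin β) = 43.135355; p = √p² = 6.567751; φ = atan2(cos α + cos β, d − sin α − sin β) − atan2(2, p) = -0.590148 rad; t = (α − φ) mod 2π = 3.649273 rad, q = (β − φ) mod 2π = 3.815079 rad → L = 3.34·(3.649273 + 6.567751 + 3.815079) = 3.34·14.032103 = 46.867223 m
RLR: c = (6 − d² + 2cos(α−β) + 2d(sin α − sin β))/8 = -4.125369, |c| > 1 → infeasible
LRL: c = (6 − d² + 2cos(α−β) − 2d(sin α − sin β))/8 = -4.669334, |c| > 1 → infeasible
Shortest: RSR with L = 41.819252 m ≈ 41.8193 m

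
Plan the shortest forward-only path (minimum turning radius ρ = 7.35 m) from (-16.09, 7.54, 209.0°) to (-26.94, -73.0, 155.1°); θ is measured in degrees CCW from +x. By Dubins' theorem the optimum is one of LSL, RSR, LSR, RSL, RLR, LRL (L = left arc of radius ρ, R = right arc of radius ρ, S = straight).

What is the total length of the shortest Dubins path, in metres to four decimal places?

90.0945 m

Let ψ = atan2(Δy, Δx) = atan2(-80.54, -10.85) = -97.6724° be the start→goal bearing.
Normalize: d = |goal − start| / ρ = 81.267546/7.35 = 11.056809, α = (θ_start − ψ) mod 360° = 306.6724° = 5.352444 rad, β = (θ_goal − ψ) mod 360° = 252.7724° = 4.411711 rad.
Common terms: sin α = -0.802063, cos α = 0.597240, sin β = -0.955136, cos β = -0.296167, cos(α−β) = 0.589196, d² = 122.253026. Work in radians in the unit-radius frame; every candidate has L = ρ·(t + p + q).
LSL: p² = 2 + d² − 2cos(α−β) + 2d(sin α − sin β) = 126.459634; p = √p² = 11.245427; φ = atan2(cos β − cos α, d + sin α − sin β) = -0.079530 rad; t = (φ − α) mod 2π = 0.851211 rad, q = (β − φ) mod 2π = 4.491242 rad → L = 7.35·(0.851211 + 11.245427 + 4.491242) = 7.35·16.587880 = 121.920919 m
RSR: p² = 2 + d² − 2cos(α−β) + 2d(sin β − sin α) = 119.689633; p = √p² = 10.940276; φ = atan2(cos α − cos β, d − sin α + sin β) = 0.081753 rad; t = (α − φ) mod 2π = 5.270691 rad, q = (φ − β) mod 2π = 1.953227 rad → L = 7.35·(5.270691 + 10.940276 + 1.953227) = 7.35·18.164193 = 133.506822 m
LSR: p² = d² − 2 + 2cos(α−β) + 2d(sin α + sin β) = 82.573391; p = √p² = 9.086990; φ = atan2(−cos α − cos β, d + sin α + sin β) − atan2(−2, p) = 0.184277 rad; t = (φ − α) mod 2π = 1.115019 rad, q = (φ − β) mod 2π = 2.055751 rad → L = 7.35·(1.115019 + 9.086990 + 2.055751) = 7.35·12.257760 = 90.094538 m
RSL: p² = d² − 2 + 2cos(α−β) − 2d(sin α + sin β) = 160.289446; p = √p² = 12.660547; φ = atan2(cos α + cos β, d − sin α − sin β) − atan2(2, p) = -0.133185 rad; t = (α − φ) mod 2π = 5.485629 rad, q = (β − φ) mod 2π = 4.544897 rad → L = 7.35·(5.485629 + 12.660547 + 4.544897) = 7.35·22.691072 = 166.779383 m
RLR: c = (6 − d² + 2cos(α−β) + 2d(sin α − sin β))/8 = -13.961204, |c| > 1 → infeasible
LRL: c = (6 − d² + 2cos(α−β) − 2d(sin α − sin β))/8 = -14.807454, |c| > 1 → infeasible
Shortest: LSR with L = 90.094538 m ≈ 90.0945 m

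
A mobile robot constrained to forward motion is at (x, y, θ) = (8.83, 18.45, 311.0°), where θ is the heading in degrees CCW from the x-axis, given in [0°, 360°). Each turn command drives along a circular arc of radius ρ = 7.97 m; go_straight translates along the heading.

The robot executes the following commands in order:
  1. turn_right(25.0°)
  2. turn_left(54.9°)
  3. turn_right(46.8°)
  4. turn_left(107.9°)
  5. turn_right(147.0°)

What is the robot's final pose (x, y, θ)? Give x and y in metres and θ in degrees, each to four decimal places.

set_pose: (x, y, θ) = (8.8300, 18.4500, 311.0000°), ρ = 7.97
turn_right(25.0°): centre at ρ to the right, rotate −25.0° → (10.4762, 15.4180, 286.0000°)
turn_left(54.9°): centre at ρ to the left, rotate +54.9° → (15.5295, 10.0836, 340.9000°)
turn_right(46.8°): centre at ρ to the right, rotate −46.8° → (20.1969, 5.8068, 294.1000°)
turn_left(107.9°): centre at ρ to the left, rotate +107.9° → (32.8052, 3.1383, 402.0000° ≡ 42.0000°)
turn_right(147.0°): centre at ρ to the right, rotate −147.0° → (45.8366, -4.8473, -105.0000° ≡ 255.0000°)

(45.8366, -4.8473, 255.0000°)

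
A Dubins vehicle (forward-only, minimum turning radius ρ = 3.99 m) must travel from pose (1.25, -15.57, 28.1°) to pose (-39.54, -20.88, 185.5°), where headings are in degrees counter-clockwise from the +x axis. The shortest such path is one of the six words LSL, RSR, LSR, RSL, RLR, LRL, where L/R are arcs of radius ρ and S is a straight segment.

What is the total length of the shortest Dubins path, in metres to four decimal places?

Let ψ = atan2(Δy, Δx) = atan2(-5.31, -40.79) = -172.5830° be the start→goal bearing.
Normalize: d = |goal − start| / ρ = 41.134173/3.99 = 10.309317, α = (θ_start − ψ) mod 360° = 200.6830° = 3.502579 rad, β = (θ_goal − ψ) mod 360° = 358.0830° = 6.249727 rad.
Common terms: sin α = -0.353197, cos α = -0.935549, sin β = -0.033452, cos β = 0.999440, cos(α−β) = -0.923210, d² = 106.282008. Work in radians in the unit-radius frame; every candidate has L = ρ·(t + p + q).
LSL: p² = 2 + d² − 2cos(α−β) + 2d(sin α − sin β) = 103.535709; p = √p² = 10.175250; φ = atan2(cos β − cos α, d + sin α − sin β) = 0.191331 rad; t = (φ − α) mod 2π = 2.971938 rad, q = (β − φ) mod 2π = 6.058396 rad → L = 3.99·(2.971938 + 10.175250 + 6.058396) = 3.99·19.205583 = 76.630278 m
RSR: p² = 2 + d² − 2cos(α−β) + 2d(sin β − sin α) = 116.721148; p = √p² = 10.803756; φ = atan2(cos α − cos β, d − sin α + sin β) = -0.180075 rad; t = (α − φ) mod 2π = 3.682654 rad, q = (φ − β) mod 2π = 6.136568 rad → L = 3.99·(3.682654 + 10.803756 + 6.136568) = 3.99·20.622979 = 82.285685 m
LSR: p² = d² − 2 + 2cos(α−β) + 2d(sin α + sin β) = 94.463414; p = √p² = 9.719229; φ = atan2(−cos α − cos β, d + sin α + sin β) − atan2(−2, p) = 0.196506 rad; t = (φ − α) mod 2π = 2.977112 rad, q = (φ − β) mod 2π = 0.229964 rad → L = 3.99·(2.977112 + 9.719229 + 0.229964) = 3.99·12.926305 = 51.575957 m
RSL: p² = d² − 2 + 2cos(α−β) − 2d(sin α + sin β) = 110.407762; p = √p² = 10.507510; φ = atan2(cos α + cos β, d − sin α − sin β) − atan2(2, p) = -0.182117 rad; t = (α − φ) mod 2π = 3.684696 rad, q = (β − φ) mod 2π = 0.148659 rad → L = 3.99·(3.684696 + 10.507510 + 0.148659) = 3.99·14.340865 = 57.220050 m
RLR: c = (6 − d² + 2cos(α−β) + 2d(sin α − sin β))/8 = -13.590144, |c| > 1 → infeasible
LRL: c = (6 − d² + 2cos(α−β) − 2d(sin α − sin β))/8 = -11.941964, |c| > 1 → infeasible
Shortest: LSR with L = 51.575957 m ≈ 51.5760 m

51.5760 m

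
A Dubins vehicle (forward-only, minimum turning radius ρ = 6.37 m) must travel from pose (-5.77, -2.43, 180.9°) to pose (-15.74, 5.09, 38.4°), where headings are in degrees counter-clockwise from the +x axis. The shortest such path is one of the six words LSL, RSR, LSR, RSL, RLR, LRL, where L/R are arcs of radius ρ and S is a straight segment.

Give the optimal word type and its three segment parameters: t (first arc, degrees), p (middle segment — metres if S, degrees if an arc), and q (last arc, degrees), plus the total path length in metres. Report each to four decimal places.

Let ψ = atan2(Δy, Δx) = atan2(7.52, -9.97) = 142.9741° be the start→goal bearing.
Normalize: d = |goal − start| / ρ = 12.488046/6.37 = 1.960447, α = (θ_start − ψ) mod 360° = 37.9259° = 0.661932 rad, β = (θ_goal − ψ) mod 360° = 255.4259° = 4.458023 rad.
Common terms: sin α = 0.614642, cos α = 0.788806, sin β = -0.967823, cos β = -0.251632, cos(α−β) = -0.793353, d² = 3.843352. Work in radians in the unit-radius frame; every candidate has L = ρ·(t + p + q).
LSL: p² = 2 + d² − 2cos(α−β) + 2d(sin α − sin β) = 13.634734; p = √p² = 3.692524; φ = atan2(cos β − cos α, d + sin α − sin β) = -0.285637 rad; t = (φ − α) mod 2π = 5.335616 rad, q = (β − φ) mod 2π = 4.743660 rad → L = 6.37·(5.335616 + 3.692524 + 4.743660) = 6.37·13.771801 = 87.726369 m
RSR: p² = 2 + d² − 2cos(α−β) + 2d(sin β − sin α) = 1.225383; p = √p² = 1.106970; φ = atan2(cos α − cos β, d − sin α + sin β) = 1.222330 rad; t = (α − φ) mod 2π = 5.722787 rad, q = (φ − β) mod 2π = 3.047493 rad → L = 6.37·(5.722787 + 1.106970 + 3.047493) = 6.37·9.877250 = 62.918079 m
LSR: p² = d² − 2 + 2cos(α−β) + 2d(sin α + sin β) = -1.128141 < 0 → infeasible
RSL: p² = d² − 2 + 2cos(α−β) − 2d(sin α + sin β) = 1.641431; p = √p² = 1.281184; φ = atan2(cos α + cos β, d − sin α − sin β) − atan2(2, p) = -0.772927 rad; t = (α − φ) mod 2π = 1.434859 rad, q = (β − φ) mod 2π = 5.230950 rad → L = 6.37·(1.434859 + 1.281184 + 5.230950) = 6.37·7.946992 = 50.622341 m
RLR: c = (6 − d² + 2cos(α−β) + 2d(sin α − sin β))/8 = 0.846827; p = 2π − arccos c = 5.722380 rad; φ = atan2(cos α − cos β, d − sin α + sin β) = 1.222330 rad; t = (α − φ + p/2) mod 2π = 2.300792 rad, q = (α − β − t + p) mod 2π = 5.908683 rad → L = 6.37·(2.300792 + 5.722380 + 5.908683) = 6.37·13.931855 = 88.745914 m
LRL: c = (6 − d² + 2cos(α−β) − 2d(sin α − sin β))/8 = -0.704342; p = 2π − arccos c = 3.930894 rad; φ = atan2(cos β − cos α, d + sin α − sin β) = -0.285637 rad; t = (φ − α + p/2) mod 2π = 1.017878 rad, q = (β − α − t + p) mod 2π = 0.425921 rad → L = 6.37·(1.017878 + 3.930894 + 0.425921) = 6.37·5.374693 = 34.236793 m
Shortest: LRL with L = 34.236793 m ≈ 34.2368 m
Convert LRL to answer units (arcs ×180/π): t = 1.017878·180/π = 58.3201°, p = 3.930894·180/π = 225.2236°, q = 0.425921·180/π = 24.4035°, L = 34.2368 m.

LRL: t = 58.3201°, p = 225.2236°, q = 24.4035°, L = 34.2368 m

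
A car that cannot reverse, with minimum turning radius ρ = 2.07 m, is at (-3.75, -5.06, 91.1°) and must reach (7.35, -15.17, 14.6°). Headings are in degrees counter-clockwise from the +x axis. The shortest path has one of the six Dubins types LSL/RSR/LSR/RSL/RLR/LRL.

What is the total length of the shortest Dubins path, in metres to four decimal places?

Let ψ = atan2(Δy, Δx) = atan2(-10.11, 11.10) = -42.3276° be the start→goal bearing.
Normalize: d = |goal − start| / ρ = 15.014063/2.07 = 7.253171, α = (θ_start − ψ) mod 360° = 133.4276° = 2.328751 rad, β = (θ_goal − ψ) mod 360° = 56.9276° = 0.993574 rad.
Common terms: sin α = 0.726244, cos α = -0.687437, sin β = 0.837982, cos β = 0.545698, cos(α−β) = 0.233445, d² = 52.608486. Work in radians in the unit-radius frame; every candidate has L = ρ·(t + p + q).
LSL: p² = 2 + d² − 2cos(α−β) + 2d(sin α − sin β) = 52.520685; p = √p² = 7.247116; φ = atan2(cos β − cos α, d + sin α − sin β) = 0.170987 rad; t = (φ − α) mod 2π = 4.125422 rad, q = (β − φ) mod 2π = 0.822587 rad → L = 2.07·(4.125422 + 7.247116 + 0.822587) = 2.07·12.195124 = 25.243907 m
RSR: p² = 2 + d² − 2cos(α−β) + 2d(sin β − sin α) = 55.762504; p = √p² = 7.467430; φ = atan2(cos α − cos β, d − sin α + sin β) = -0.165895 rad; t = (α − φ) mod 2π = 2.494646 rad, q = (φ − β) mod 2π = 5.123716 rad → L = 2.07·(2.494646 + 7.467430 + 5.123716) = 2.07·15.085792 = 31.227589 m
LSR: p² = d² − 2 + 2cos(α−β) + 2d(sin α + sin β) = 73.766563; p = √p² = 8.588746; φ = atan2(−cos α − cos β, d + sin α + sin β) − atan2(−2, p) = 0.244859 rad; t = (φ − α) mod 2π = 4.199294 rad, q = (φ − β) mod 2π = 5.534471 rad → L = 2.07·(4.199294 + 8.588746 + 5.534471) = 2.07·18.322511 = 37.927597 m
RSL: p² = d² − 2 + 2cos(α−β) − 2d(sin α + sin β) = 28.384190; p = √p² = 5.327681; φ = atan2(cos α + cos β, d − sin α − sin β) − atan2(2, p) = -0.384029 rad; t = (α − φ) mod 2π = 2.712780 rad, q = (β − φ) mod 2π = 1.377603 rad → L = 2.07·(2.712780 + 5.327681 + 1.377603) = 2.07·9.418064 = 19.495393 m
RLR: c = (6 − d² + 2cos(α−β) + 2d(sin α − sin β))/8 = -5.970313, |c| > 1 → infeasible
LRL: c = (6 − d² + 2cos(α−β) − 2d(sin α − sin β))/8 = -5.565086, |c| > 1 → infeasible
Shortest: RSL with L = 19.495393 m ≈ 19.4954 m

19.4954 m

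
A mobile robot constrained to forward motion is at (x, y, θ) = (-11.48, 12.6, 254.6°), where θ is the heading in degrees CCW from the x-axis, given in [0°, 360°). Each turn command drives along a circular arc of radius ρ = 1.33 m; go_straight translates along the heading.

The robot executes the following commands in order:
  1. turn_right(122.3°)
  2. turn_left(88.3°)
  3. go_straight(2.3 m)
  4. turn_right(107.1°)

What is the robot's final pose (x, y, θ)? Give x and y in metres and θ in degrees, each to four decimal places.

set_pose: (x, y, θ) = (-11.4800, 12.6000, 254.6000°), ρ = 1.33
turn_right(122.3°): centre at ρ to the right, rotate −122.3° → (-13.7460, 12.0581, 132.3000°)
turn_left(88.3°): centre at ρ to the left, rotate +88.3° → (-15.5952, 12.1728, 220.6000°)
go_straight(2.3): x += 2.3·cos θ, y += 2.3·sin θ → (-17.3415, 10.6760, 220.6000°)
turn_right(107.1°): centre at ρ to the right, rotate −107.1° → (-19.4267, 11.1555, 113.5000°)

(-19.4267, 11.1555, 113.5000°)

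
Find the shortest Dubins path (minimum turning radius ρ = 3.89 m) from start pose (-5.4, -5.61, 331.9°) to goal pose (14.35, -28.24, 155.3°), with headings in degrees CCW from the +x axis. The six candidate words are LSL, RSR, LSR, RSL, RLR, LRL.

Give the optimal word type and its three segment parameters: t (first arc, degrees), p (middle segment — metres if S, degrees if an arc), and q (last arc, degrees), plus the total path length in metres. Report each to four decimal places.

Let ψ = atan2(Δy, Δx) = atan2(-22.63, 19.75) = -48.8876° be the start→goal bearing.
Normalize: d = |goal − start| / ρ = 30.036301/3.89 = 7.721414, α = (θ_start − ψ) mod 360° = 20.7876° = 0.362813 rad, β = (θ_goal − ψ) mod 360° = 204.1876° = 3.563747 rad.
Common terms: sin α = 0.354905, cos α = 0.934902, sin β = -0.409726, cos β = -0.912208, cos(α−β) = -0.998240, d² = 59.620238. Work in radians in the unit-radius frame; every candidate has L = ρ·(t + p + q).
LSL: p² = 2 + d² − 2cos(α−β) + 2d(sin α − sin β) = 75.424795; p = √p² = 8.684745; φ = atan2(cos β − cos α, d + sin α − sin β) = -0.214322 rad; t = (φ − α) mod 2π = 5.706051 rad, q = (β − φ) mod 2π = 3.778068 rad → L = 3.89·(5.706051 + 8.684745 + 3.778068) = 3.89·18.168864 = 70.676881 m
RSR: p² = 2 + d² − 2cos(α−β) + 2d(sin β − sin α) = 51.808639; p = √p² = 7.197822; φ = atan2(cos α − cos β, d − sin α + sin β) = 0.259524 rad; t = (α − φ) mod 2π = 0.103289 rad, q = (φ − β) mod 2π = 2.978963 rad → L = 3.89·(0.103289 + 7.197822 + 2.978963) = 3.89·10.280073 = 39.989485 m
LSR: p² = d² − 2 + 2cos(α−β) + 2d(sin α + sin β) = 54.777167; p = √p² = 7.401160; φ = atan2(−cos α − cos β, d + sin α + sin β) − atan2(−2, p) = 0.260964 rad; t = (φ − α) mod 2π = 6.181337 rad, q = (φ − β) mod 2π = 2.980403 rad → L = 3.89·(6.181337 + 7.401160 + 2.980403) = 3.89·16.562899 = 64.429678 m
RSL: p² = d² − 2 + 2cos(α−β) − 2d(sin α + sin β) = 56.470349; p = √p² = 7.514676; φ = atan2(cos α + cos β, d − sin α − sin β) − atan2(2, p) = -0.257198 rad; t = (α − φ) mod 2π = 0.620011 rad, q = (β − φ) mod 2π = 3.820945 rad → L = 3.89·(0.620011 + 7.514676 + 3.820945) = 3.89·11.955631 = 46.507404 m
RLR: c = (6 − d² + 2cos(α−β) + 2d(sin α − sin β))/8 = -5.476080, |c| > 1 → infeasible
LRL: c = (6 − d² + 2cos(α−β) − 2d(sin α − sin β))/8 = -8.428099, |c| > 1 → infeasible
Shortest: RSR with L = 39.989485 m ≈ 39.9895 m
Convert RSR to answer units (arcs ×180/π): t = 0.103289·180/π = 5.9180°, p = ρ·p = 3.89·7.197822 = 27.9995 m, q = 2.978963·180/π = 170.6820°, L = 39.9895 m.

RSR: t = 5.9180°, p = 27.9995 m, q = 170.6820°, L = 39.9895 m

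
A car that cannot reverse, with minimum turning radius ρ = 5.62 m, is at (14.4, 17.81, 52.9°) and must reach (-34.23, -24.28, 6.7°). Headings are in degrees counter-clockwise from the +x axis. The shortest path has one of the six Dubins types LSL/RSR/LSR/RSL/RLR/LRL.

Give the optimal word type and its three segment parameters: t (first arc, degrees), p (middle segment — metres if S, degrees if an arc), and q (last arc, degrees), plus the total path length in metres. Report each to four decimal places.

LSL: t = 168.7858°, p = 59.9935 m, q = 145.0142°, L = 90.7733 m

Let ψ = atan2(Δy, Δx) = atan2(-42.09, -48.63) = -139.1233° be the start→goal bearing.
Normalize: d = |goal − start| / ρ = 64.315200/5.62 = 11.443986, α = (θ_start − ψ) mod 360° = 192.0233° = 3.351439 rad, β = (θ_goal − ψ) mod 360° = 145.8233° = 2.545097 rad.
Common terms: sin α = -0.208310, cos α = -0.978063, sin β = 0.561747, cos β = -0.827309, cos(α−β) = 0.692143, d² = 130.964812. Work in radians in the unit-radius frame; every candidate has L = ρ·(t + p + q).
LSL: p² = 2 + d² − 2cos(α−β) + 2d(sin α − sin β) = 113.955494; p = √p² = 10.674994; φ = atan2(cos β − cos α, d + sin α − sin β) = 0.014123 rad; t = (φ − α) mod 2π = 2.945869 rad, q = (β − φ) mod 2π = 2.530974 rad → L = 5.62·(2.945869 + 10.674994 + 2.530974) = 5.62·16.151837 = 90.773324 m
RSR: p² = 2 + d² − 2cos(α−β) + 2d(sin β − sin α) = 149.205556; p = √p² = 12.214973; φ = atan2(cos α − cos β, d − sin α + sin β) = -0.012342 rad; t = (α − φ) mod 2π = 3.363781 rad, q = (φ − β) mod 2π = 3.725746 rad → L = 5.62·(3.363781 + 12.214973 + 3.725746) = 5.62·19.304500 = 108.491290 m
LSR: p² = d² − 2 + 2cos(α−β) + 2d(sin α + sin β) = 138.438554; p = √p² = 11.765991; φ = atan2(−cos α − cos β, d + sin α + sin β) − atan2(−2, p) = 0.320225 rad; t = (φ − α) mod 2π = 3.251971 rad, q = (φ − β) mod 2π = 4.058313 rad → L = 5.62·(3.251971 + 11.765991 + 4.058313) = 5.62·19.076276 = 107.208672 m
RSL: p² = d² − 2 + 2cos(α−β) − 2d(sin α + sin β) = 122.259642; p = √p² = 11.057108; φ = atan2(cos α + cos β, d − sin α − sin β) − atan2(2, p) = -0.340314 rad; t = (α − φ) mod 2π = 3.691753 rad, q = (β − φ) mod 2π = 2.885411 rad → L = 5.62·(3.691753 + 11.057108 + 2.885411) = 5.62·17.634272 = 99.104606 m
RLR: c = (6 − d² + 2cos(α−β) + 2d(sin α − sin β))/8 = -17.650695, |c| > 1 → infeasible
LRL: c = (6 − d² + 2cos(α−β) − 2d(sin α − sin β))/8 = -13.244437, |c| > 1 → infeasible
Shortest: LSL with L = 90.773324 m ≈ 90.7733 m
Convert LSL to answer units (arcs ×180/π): t = 2.945869·180/π = 168.7858°, p = ρ·p = 5.62·10.674994 = 59.9935 m, q = 2.530974·180/π = 145.0142°, L = 90.7733 m.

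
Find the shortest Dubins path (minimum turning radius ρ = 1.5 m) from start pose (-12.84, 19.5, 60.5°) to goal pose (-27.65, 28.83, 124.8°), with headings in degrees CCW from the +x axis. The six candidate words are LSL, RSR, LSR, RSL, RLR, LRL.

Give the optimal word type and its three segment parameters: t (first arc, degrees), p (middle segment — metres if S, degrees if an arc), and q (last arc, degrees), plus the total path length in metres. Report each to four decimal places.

LSR: t = 93.0801°, p = 15.1945 m, q = 28.7801°, L = 18.3848 m

Let ψ = atan2(Δy, Δx) = atan2(9.33, -14.81) = 147.7899° be the start→goal bearing.
Normalize: d = |goal − start| / ρ = 17.503857/1.5 = 11.669238, α = (θ_start − ψ) mod 360° = 272.7101° = 4.759689 rad, β = (θ_goal − ψ) mod 360° = 337.0101° = 5.881936 rad.
Common terms: sin α = -0.998882, cos α = 0.047282, sin β = -0.390569, cos β = 0.920574, cos(α−β) = 0.433659, d² = 136.171111. Work in radians in the unit-radius frame; every candidate has L = ρ·(t + p + q).
LSL: p² = 2 + d² − 2cos(α−β) + 2d(sin α − sin β) = 123.106703; p = √p² = 11.095346; φ = atan2(cos β − cos α, d + sin α − sin β) = 0.078789 rad; t = (φ − α) mod 2π = 1.602286 rad, q = (β − φ) mod 2π = 5.803146 rad → L = 1.5·(1.602286 + 11.095346 + 5.803146) = 1.5·18.500778 = 27.751167 m
RSR: p² = 2 + d² − 2cos(α−β) + 2d(sin β − sin α) = 151.500883; p = √p² = 12.308569; φ = atan2(cos α − cos β, d − sin α + sin β) = -0.071010 rad; t = (α − φ) mod 2π = 4.830699 rad, q = (φ − β) mod 2π = 0.330240 rad → L = 1.5·(4.830699 + 12.308569 + 0.330240) = 1.5·17.469508 = 26.204262 m
LSR: p² = d² − 2 + 2cos(α−β) + 2d(sin α + sin β) = 102.610773; p = √p² = 10.129698; φ = atan2(−cos α − cos β, d + sin α + sin β) − atan2(−2, p) = 0.101057 rad; t = (φ − α) mod 2π = 1.624554 rad, q = (φ − β) mod 2π = 0.502307 rad → L = 1.5·(1.624554 + 10.129698 + 0.502307) = 1.5·12.256558 = 18.384837 m
RSL: p² = d² − 2 + 2cos(α−β) − 2d(sin α + sin β) = 167.466085; p = √p² = 12.940869; φ = atan2(cos α + cos β, d − sin α − sin β) − atan2(2, p) = -0.079355 rad; t = (α − φ) mod 2π = 4.839044 rad, q = (β − φ) mod 2π = 5.961291 rad → L = 1.5·(4.839044 + 12.940869 + 5.961291) = 1.5·23.741204 = 35.611807 m
RLR: c = (6 − d² + 2cos(α−β) + 2d(sin α − sin β))/8 = -17.937610, |c| > 1 → infeasible
LRL: c = (6 − d² + 2cos(α−β) − 2d(sin α − sin β))/8 = -14.388338, |c| > 1 → infeasible
Shortest: LSR with L = 18.384837 m ≈ 18.3848 m
Convert LSR to answer units (arcs ×180/π): t = 1.624554·180/π = 93.0801°, p = ρ·p = 1.5·10.129698 = 15.1945 m, q = 0.502307·180/π = 28.7801°, L = 18.3848 m.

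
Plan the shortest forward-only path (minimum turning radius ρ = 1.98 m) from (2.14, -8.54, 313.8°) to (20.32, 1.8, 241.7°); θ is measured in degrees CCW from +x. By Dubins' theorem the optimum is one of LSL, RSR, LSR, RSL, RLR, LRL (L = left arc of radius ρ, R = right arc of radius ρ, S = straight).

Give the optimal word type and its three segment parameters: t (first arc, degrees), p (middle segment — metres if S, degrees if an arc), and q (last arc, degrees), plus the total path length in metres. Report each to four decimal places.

Let ψ = atan2(Δy, Δx) = atan2(10.34, 18.18) = 29.6294° be the start→goal bearing.
Normalize: d = |goal − start| / ρ = 20.914779/1.98 = 10.563020, α = (θ_start − ψ) mod 360° = 284.1706° = 4.959713 rad, β = (θ_goal − ψ) mod 360° = 212.0706° = 3.701331 rad.
Common terms: sin α = -0.969571, cos α = 0.244811, sin β = -0.530965, cos β = -0.847394, cos(α−β) = 0.307357, d² = 111.577390. Work in radians in the unit-radius frame; every candidate has L = ρ·(t + p + q).
LSL: p² = 2 + d² − 2cos(α−β) + 2d(sin α − sin β) = 103.696662; p = √p² = 10.183156; φ = atan2(cos β − cos α, d + sin α − sin β) = -0.107463 rad; t = (φ − α) mod 2π = 1.216009 rad, q = (β − φ) mod 2π = 3.808794 rad → L = 1.98·(1.216009 + 10.183156 + 3.808794) = 1.98·15.207959 = 30.111758 m
RSR: p² = 2 + d² − 2cos(α−β) + 2d(sin β − sin α) = 122.228692; p = √p² = 11.055709; φ = atan2(cos α − cos β, d − sin α + sin β) = 0.098952 rad; t = (α − φ) mod 2π = 4.860761 rad, q = (φ − β) mod 2π = 2.680807 rad → L = 1.98·(4.860761 + 11.055709 + 2.680807) = 1.98·18.597276 = 36.822607 m
LSR: p² = d² − 2 + 2cos(α−β) + 2d(sin α + sin β) = 78.491732; p = √p² = 8.859556; φ = atan2(−cos α − cos β, d + sin α + sin β) − atan2(−2, p) = 0.288418 rad; t = (φ − α) mod 2π = 1.611890 rad, q = (φ − β) mod 2π = 2.870272 rad → L = 1.98·(1.611890 + 8.859556 + 2.870272) = 1.98·13.341718 = 26.416601 m
RSL: p² = d² − 2 + 2cos(α−β) − 2d(sin α + sin β) = 141.892475; p = √p² = 11.911863; φ = atan2(cos α + cos β, d − sin α − sin β) − atan2(2, p) = -0.216258 rad; t = (α − φ) mod 2π = 5.175971 rad, q = (β − φ) mod 2π = 3.917589 rad → L = 1.98·(5.175971 + 11.911863 + 3.917589) = 1.98·21.005422 = 41.590736 m
RLR: c = (6 − d² + 2cos(α−β) + 2d(sin α − sin β))/8 = -14.278587, |c| > 1 → infeasible
LRL: c = (6 − d² + 2cos(α−β) − 2d(sin α − sin β))/8 = -11.962083, |c| > 1 → infeasible
Shortest: LSR with L = 26.416601 m ≈ 26.4166 m
Convert LSR to answer units (arcs ×180/π): t = 1.611890·180/π = 92.3545°, p = ρ·p = 1.98·8.859556 = 17.5419 m, q = 2.870272·180/π = 164.4545°, L = 26.4166 m.

LSR: t = 92.3545°, p = 17.5419 m, q = 164.4545°, L = 26.4166 m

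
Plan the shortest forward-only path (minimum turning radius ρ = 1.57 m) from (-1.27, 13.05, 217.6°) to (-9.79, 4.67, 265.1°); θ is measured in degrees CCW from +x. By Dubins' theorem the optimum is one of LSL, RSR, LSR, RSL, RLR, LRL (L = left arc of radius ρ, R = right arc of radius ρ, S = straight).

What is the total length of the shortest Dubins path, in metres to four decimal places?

Let ψ = atan2(Δy, Δx) = atan2(-8.38, -8.52) = -135.4746° be the start→goal bearing.
Normalize: d = |goal − start| / ρ = 11.950515/1.57 = 7.611793, α = (θ_start − ψ) mod 360° = 353.0746° = 6.162315 rad, β = (θ_goal − ψ) mod 360° = 40.5746° = 0.708161 rad.
Common terms: sin α = -0.120576, cos α = 0.992704, sin β = 0.650438, cos β = 0.759559, cos(α−β) = 0.675590, d² = 57.939389. Work in radians in the unit-radius frame; every candidate has L = ρ·(t + p + q).
LSL: p² = 2 + d² − 2cos(α−β) + 2d(sin α − sin β) = 46.850605; p = √p² = 6.844750; φ = atan2(cos β − cos α, d + sin α − sin β) = -0.034068 rad; t = (φ − α) mod 2π = 0.086802 rad, q = (β − φ) mod 2π = 0.742229 rad → L = 1.57·(0.086802 + 6.844750 + 0.742229) = 1.57·7.673782 = 12.047837 m
RSR: p² = 2 + d² − 2cos(α−β) + 2d(sin β − sin α) = 70.325812; p = √p² = 8.386049; φ = atan2(cos α − cos β, d − sin α + sin β) = 0.027805 rad; t = (α − φ) mod 2π = 6.134510 rad, q = (φ − β) mod 2π = 5.602830 rad → L = 1.57·(6.134510 + 8.386049 + 5.602830) = 1.57·20.123388 = 31.593719 m
LSR: p² = d² − 2 + 2cos(α−β) + 2d(sin α + sin β) = 65.356961; p = √p² = 8.084365; φ = atan2(−cos α − cos β, d + sin α + sin β) − atan2(−2, p) = 0.030533 rad; t = (φ − α) mod 2π = 0.151404 rad, q = (φ − β) mod 2π = 5.605558 rad → L = 1.57·(0.151404 + 8.084365 + 5.605558) = 1.57·13.841327 = 21.730883 m
RSL: p² = d² − 2 + 2cos(α−β) − 2d(sin α + sin β) = 49.224177; p = √p² = 7.015994; φ = atan2(cos α + cos β, d − sin α − sin β) − atan2(2, p) = -0.035141 rad; t = (α − φ) mod 2π = 6.197456 rad, q = (β − φ) mod 2π = 0.743302 rad → L = 1.57·(6.197456 + 7.015994 + 0.743302) = 1.57·13.956753 = 21.912102 m
RLR: c = (6 − d² + 2cos(α−β) + 2d(sin α − sin β))/8 = -7.790726, |c| > 1 → infeasible
LRL: c = (6 − d² + 2cos(α−β) − 2d(sin α − sin β))/8 = -4.856326, |c| > 1 → infeasible
Shortest: LSL with L = 12.047837 m ≈ 12.0478 m

12.0478 m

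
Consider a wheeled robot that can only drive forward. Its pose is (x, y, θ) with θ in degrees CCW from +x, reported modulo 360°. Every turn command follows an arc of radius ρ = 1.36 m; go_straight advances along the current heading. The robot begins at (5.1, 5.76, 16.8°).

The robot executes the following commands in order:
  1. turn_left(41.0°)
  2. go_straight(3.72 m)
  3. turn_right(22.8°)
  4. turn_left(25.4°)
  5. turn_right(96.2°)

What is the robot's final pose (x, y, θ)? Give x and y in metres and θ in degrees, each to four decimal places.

(10.5913, 10.7480, 324.2000°)

set_pose: (x, y, θ) = (5.1000, 5.7600, 16.8000°), ρ = 1.36
turn_left(41.0°): centre at ρ to the left, rotate +41.0° → (5.8577, 6.3372, 57.8000°)
go_straight(3.72): x += 3.72·cos θ, y += 3.72·sin θ → (7.8400, 9.4851, 57.8000°)
turn_right(22.8°): centre at ρ to the right, rotate −22.8° → (8.2108, 9.8744, 35.0000°)
turn_left(25.4°): centre at ρ to the left, rotate +25.4° → (8.6132, 10.3167, 60.4000°)
turn_right(96.2°): centre at ρ to the right, rotate −96.2° → (10.5913, 10.7480, -35.8000° ≡ 324.2000°)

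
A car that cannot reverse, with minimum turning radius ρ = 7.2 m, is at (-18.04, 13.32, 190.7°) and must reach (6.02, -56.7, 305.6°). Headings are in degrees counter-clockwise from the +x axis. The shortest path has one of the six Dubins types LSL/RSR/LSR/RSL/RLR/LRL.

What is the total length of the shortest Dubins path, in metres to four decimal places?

Let ψ = atan2(Δy, Δx) = atan2(-70.02, 24.06) = -71.0365° be the start→goal bearing.
Normalize: d = |goal − start| / ρ = 74.038395/7.2 = 10.283110, α = (θ_start − ψ) mod 360° = 261.7365° = 4.568163 rad, β = (θ_goal − ψ) mod 360° = 16.6365° = 0.290361 rad.
Common terms: sin α = -0.989617, cos α = -0.143727, sin β = 0.286298, cos β = 0.958141, cos(α−β) = -0.421036, d² = 105.742361. Work in radians in the unit-radius frame; every candidate has L = ρ·(t + p + q).
LSL: p² = 2 + d² − 2cos(α−β) + 2d(sin α − sin β) = 82.343674; p = √p² = 9.074341; φ = atan2(cos β − cos α, d + sin α − sin β) = 0.121727 rad; t = (φ − α) mod 2π = 1.836750 rad, q = (β − φ) mod 2π = 0.168634 rad → L = 7.2·(1.836750 + 9.074341 + 0.168634) = 7.2·11.079725 = 79.774019 m
RSR: p² = 2 + d² − 2cos(α−β) + 2d(sin β − sin α) = 134.825192; p = √p² = 11.611425; φ = atan2(cos α − cos β, d − sin α + sin β) = -0.095038 rad; t = (α − φ) mod 2π = 4.663201 rad, q = (φ − β) mod 2π = 5.897786 rad → L = 7.2·(4.663201 + 11.611425 + 5.897786) = 7.2·22.172412 = 159.641369 m
LSR: p² = d² − 2 + 2cos(α−β) + 2d(sin α + sin β) = 88.435667; p = √p² = 9.404024; φ = atan2(−cos α − cos β, d + sin α + sin β) − atan2(−2, p) = 0.124743 rad; t = (φ − α) mod 2π = 1.839765 rad, q = (φ − β) mod 2π = 6.117567 rad → L = 7.2·(1.839765 + 9.404024 + 6.117567) = 7.2·17.361357 = 125.001768 m
RSL: p² = d² − 2 + 2cos(α−β) − 2d(sin α + sin β) = 117.364912; p = √p² = 10.833509; φ = atan2(cos α + cos β, d − sin α − sin β) − atan2(2, p) = -0.108563 rad; t = (α − φ) mod 2π = 4.676726 rad, q = (β − φ) mod 2π = 0.398924 rad → L = 7.2·(4.676726 + 10.833509 + 0.398924) = 7.2·15.909159 = 114.545944 m
RLR: c = (6 − d² + 2cos(α−β) + 2d(sin α − sin β))/8 = -15.853149, |c| > 1 → infeasible
LRL: c = (6 − d² + 2cos(α−β) − 2d(sin α − sin β))/8 = -9.292959, |c| > 1 → infeasible
Shortest: LSL with L = 79.774019 m ≈ 79.7740 m

79.7740 m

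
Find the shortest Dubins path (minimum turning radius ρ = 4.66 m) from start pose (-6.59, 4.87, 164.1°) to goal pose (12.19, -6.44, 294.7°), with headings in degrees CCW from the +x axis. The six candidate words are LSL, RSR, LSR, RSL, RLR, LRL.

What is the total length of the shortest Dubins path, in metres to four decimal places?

Let ψ = atan2(Δy, Δx) = atan2(-11.31, 18.78) = -31.0579° be the start→goal bearing.
Normalize: d = |goal − start| / ρ = 21.922694/4.66 = 4.704441, α = (θ_start − ψ) mod 360° = 195.1579° = 3.406148 rad, β = (θ_goal − ψ) mod 360° = 325.7579° = 5.685548 rad.
Common terms: sin α = -0.261480, cos α = -0.965209, sin β = -0.562691, cos β = 0.826667, cos(α−β) = -0.650774, d² = 22.131762. Work in radians in the unit-radius frame; every candidate has L = ρ·(t + p + q).
LSL: p² = 2 + d² − 2cos(α−β) + 2d(sin α − sin β) = 28.267374; p = √p² = 5.316707; φ = atan2(cos β − cos α, d + sin α − sin β) = 0.343758 rad; t = (φ − α) mod 2π = 3.220796 rad, q = (β − φ) mod 2π = 5.341790 rad → L = 4.66·(3.220796 + 5.316707 + 5.341790) = 4.66·13.879292 = 64.677502 m
RSR: p² = 2 + d² − 2cos(α−β) + 2d(sin β − sin α) = 22.599248; p = √p² = 4.753867; φ = atan2(cos α − cos β, d − sin α + sin β) = -0.386480 rad; t = (α − φ) mod 2π = 3.792627 rad, q = (φ − β) mod 2π = 0.211158 rad → L = 4.66·(3.792627 + 4.753867 + 0.211158) = 4.66·8.757652 = 40.810658 m
LSR: p² = d² − 2 + 2cos(α−β) + 2d(sin α + sin β) = 11.075687; p = √p² = 3.328016; φ = atan2(−cos α − cos β, d + sin α + sin β) − atan2(−2, p) = 0.576813 rad; t = (φ − α) mod 2π = 3.453851 rad, q = (φ − β) mod 2π = 1.174451 rad → L = 4.66·(3.453851 + 3.328016 + 1.174451) = 4.66·7.956317 = 37.076438 m
RSL: p² = d² − 2 + 2cos(α−β) − 2d(sin α + sin β) = 26.584741; p = √p² = 5.156039; φ = atan2(cos α + cos β, d − sin α − sin β) − atan2(2, p) = -0.395081 rad; t = (α − φ) mod 2π = 3.801229 rad, q = (β − φ) mod 2π = 6.080629 rad → L = 4.66·(3.801229 + 5.156039 + 6.080629) = 4.66·15.037897 = 70.076599 m
RLR: c = (6 − d² + 2cos(α−β) + 2d(sin α − sin β))/8 = -1.824906, |c| > 1 → infeasible
LRL: c = (6 − d² + 2cos(α−β) − 2d(sin α − sin β))/8 = -2.533422, |c| > 1 → infeasible
Shortest: LSR with L = 37.076438 m ≈ 37.0764 m

37.0764 m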